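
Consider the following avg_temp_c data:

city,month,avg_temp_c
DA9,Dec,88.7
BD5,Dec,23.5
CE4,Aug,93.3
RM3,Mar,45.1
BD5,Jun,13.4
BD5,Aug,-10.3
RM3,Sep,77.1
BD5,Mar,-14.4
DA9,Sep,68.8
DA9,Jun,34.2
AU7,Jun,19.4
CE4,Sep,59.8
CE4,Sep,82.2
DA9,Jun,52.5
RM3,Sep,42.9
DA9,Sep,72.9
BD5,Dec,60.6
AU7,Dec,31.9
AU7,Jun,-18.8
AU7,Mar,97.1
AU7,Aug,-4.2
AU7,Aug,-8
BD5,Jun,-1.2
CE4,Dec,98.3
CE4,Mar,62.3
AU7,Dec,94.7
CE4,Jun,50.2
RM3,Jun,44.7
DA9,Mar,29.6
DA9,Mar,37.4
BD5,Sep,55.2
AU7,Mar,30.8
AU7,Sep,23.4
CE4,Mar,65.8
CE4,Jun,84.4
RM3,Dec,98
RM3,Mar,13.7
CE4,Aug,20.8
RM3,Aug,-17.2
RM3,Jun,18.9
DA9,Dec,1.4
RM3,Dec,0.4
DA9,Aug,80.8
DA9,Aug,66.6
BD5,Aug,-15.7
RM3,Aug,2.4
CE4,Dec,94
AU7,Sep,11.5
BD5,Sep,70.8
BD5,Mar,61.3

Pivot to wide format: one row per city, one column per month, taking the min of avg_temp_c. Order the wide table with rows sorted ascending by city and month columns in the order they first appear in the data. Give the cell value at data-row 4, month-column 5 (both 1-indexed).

With rows sorted ascending by city, row 4 is city=DA9. month columns in first-appearance order: Dec, Aug, Mar, Jun, Sep; column 5 is Sep.
Long rows with city=DA9, month=Sep: min(68.8, 72.9) = 68.8.

68.8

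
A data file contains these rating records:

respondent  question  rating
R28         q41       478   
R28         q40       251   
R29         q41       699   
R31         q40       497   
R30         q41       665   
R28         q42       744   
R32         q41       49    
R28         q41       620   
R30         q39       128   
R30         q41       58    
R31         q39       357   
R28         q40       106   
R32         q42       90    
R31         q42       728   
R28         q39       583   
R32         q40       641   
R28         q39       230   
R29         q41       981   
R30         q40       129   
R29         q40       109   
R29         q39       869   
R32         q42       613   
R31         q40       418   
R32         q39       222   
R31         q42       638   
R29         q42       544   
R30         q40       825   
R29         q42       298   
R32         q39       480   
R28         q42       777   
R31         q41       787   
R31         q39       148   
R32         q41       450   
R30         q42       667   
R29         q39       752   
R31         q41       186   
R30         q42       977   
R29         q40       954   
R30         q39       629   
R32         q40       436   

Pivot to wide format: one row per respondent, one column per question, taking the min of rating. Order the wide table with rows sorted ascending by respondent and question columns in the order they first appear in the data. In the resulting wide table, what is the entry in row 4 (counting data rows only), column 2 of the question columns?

418

With rows sorted ascending by respondent, row 4 is respondent=R31. question columns in first-appearance order: q41, q40, q42, q39; column 2 is q40.
Long rows with respondent=R31, question=q40: min(497, 418) = 418.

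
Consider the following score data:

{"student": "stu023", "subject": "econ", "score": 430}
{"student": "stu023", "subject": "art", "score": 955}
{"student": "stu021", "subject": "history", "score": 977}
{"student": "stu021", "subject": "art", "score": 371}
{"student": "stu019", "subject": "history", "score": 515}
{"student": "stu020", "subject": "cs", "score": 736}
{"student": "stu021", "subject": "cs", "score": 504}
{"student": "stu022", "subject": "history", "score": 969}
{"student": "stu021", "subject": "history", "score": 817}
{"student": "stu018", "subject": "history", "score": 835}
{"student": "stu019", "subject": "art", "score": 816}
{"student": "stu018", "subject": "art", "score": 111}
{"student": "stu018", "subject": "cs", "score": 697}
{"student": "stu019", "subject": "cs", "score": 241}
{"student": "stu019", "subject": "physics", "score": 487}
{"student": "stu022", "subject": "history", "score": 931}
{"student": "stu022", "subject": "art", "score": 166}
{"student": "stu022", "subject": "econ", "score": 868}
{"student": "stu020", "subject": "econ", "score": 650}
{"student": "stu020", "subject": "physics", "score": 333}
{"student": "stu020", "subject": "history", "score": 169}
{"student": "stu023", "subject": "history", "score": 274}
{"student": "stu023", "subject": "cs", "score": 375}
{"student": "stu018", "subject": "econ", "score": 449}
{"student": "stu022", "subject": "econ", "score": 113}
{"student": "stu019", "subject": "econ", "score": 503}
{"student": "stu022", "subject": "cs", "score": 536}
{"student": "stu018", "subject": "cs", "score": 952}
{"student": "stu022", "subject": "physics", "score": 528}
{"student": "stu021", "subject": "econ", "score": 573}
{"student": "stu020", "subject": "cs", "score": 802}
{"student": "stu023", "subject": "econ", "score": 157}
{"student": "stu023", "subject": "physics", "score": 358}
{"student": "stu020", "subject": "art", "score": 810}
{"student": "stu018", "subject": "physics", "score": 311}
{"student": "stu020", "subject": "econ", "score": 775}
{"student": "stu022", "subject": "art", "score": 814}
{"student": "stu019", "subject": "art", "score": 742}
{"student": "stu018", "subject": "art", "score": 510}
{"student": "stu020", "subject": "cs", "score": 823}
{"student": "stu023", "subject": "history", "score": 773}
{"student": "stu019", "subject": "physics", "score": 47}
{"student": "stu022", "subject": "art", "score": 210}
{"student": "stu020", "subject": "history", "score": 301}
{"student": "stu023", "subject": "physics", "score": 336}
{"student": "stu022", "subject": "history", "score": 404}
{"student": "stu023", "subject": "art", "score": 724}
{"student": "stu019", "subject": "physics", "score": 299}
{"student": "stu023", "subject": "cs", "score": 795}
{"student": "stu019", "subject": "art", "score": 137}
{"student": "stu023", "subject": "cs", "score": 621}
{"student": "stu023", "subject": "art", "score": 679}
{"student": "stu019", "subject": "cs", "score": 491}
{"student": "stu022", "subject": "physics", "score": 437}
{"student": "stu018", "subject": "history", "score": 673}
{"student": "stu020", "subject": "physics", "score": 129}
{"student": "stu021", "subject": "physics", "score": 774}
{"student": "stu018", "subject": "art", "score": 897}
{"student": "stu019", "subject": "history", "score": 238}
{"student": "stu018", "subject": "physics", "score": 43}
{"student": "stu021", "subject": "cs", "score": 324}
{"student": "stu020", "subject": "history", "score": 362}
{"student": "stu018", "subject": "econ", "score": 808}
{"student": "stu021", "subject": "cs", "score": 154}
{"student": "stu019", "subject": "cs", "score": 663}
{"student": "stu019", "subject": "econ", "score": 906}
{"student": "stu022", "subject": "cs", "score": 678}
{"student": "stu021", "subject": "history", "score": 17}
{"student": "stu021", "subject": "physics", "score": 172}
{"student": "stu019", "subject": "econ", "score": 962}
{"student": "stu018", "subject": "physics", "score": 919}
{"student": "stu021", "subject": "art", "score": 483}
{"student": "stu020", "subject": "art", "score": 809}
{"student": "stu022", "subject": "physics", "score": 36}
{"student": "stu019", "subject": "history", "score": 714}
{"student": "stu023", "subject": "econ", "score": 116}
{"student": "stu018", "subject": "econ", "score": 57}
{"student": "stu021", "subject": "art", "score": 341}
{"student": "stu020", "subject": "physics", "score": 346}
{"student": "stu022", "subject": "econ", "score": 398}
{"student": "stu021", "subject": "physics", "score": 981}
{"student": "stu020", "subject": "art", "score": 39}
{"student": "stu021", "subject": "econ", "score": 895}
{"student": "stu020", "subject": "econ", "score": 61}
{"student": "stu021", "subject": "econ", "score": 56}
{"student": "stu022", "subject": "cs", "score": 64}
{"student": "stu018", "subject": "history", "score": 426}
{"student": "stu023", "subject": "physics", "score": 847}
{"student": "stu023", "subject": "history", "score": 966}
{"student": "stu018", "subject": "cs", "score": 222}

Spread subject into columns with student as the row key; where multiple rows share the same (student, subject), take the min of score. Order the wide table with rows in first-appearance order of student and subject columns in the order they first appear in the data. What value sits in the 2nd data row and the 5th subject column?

With rows in first-appearance order of student, row 2 is student=stu021. subject columns in first-appearance order: econ, art, history, cs, physics; column 5 is physics.
Long rows with student=stu021, subject=physics: min(774, 172, 981) = 172.

172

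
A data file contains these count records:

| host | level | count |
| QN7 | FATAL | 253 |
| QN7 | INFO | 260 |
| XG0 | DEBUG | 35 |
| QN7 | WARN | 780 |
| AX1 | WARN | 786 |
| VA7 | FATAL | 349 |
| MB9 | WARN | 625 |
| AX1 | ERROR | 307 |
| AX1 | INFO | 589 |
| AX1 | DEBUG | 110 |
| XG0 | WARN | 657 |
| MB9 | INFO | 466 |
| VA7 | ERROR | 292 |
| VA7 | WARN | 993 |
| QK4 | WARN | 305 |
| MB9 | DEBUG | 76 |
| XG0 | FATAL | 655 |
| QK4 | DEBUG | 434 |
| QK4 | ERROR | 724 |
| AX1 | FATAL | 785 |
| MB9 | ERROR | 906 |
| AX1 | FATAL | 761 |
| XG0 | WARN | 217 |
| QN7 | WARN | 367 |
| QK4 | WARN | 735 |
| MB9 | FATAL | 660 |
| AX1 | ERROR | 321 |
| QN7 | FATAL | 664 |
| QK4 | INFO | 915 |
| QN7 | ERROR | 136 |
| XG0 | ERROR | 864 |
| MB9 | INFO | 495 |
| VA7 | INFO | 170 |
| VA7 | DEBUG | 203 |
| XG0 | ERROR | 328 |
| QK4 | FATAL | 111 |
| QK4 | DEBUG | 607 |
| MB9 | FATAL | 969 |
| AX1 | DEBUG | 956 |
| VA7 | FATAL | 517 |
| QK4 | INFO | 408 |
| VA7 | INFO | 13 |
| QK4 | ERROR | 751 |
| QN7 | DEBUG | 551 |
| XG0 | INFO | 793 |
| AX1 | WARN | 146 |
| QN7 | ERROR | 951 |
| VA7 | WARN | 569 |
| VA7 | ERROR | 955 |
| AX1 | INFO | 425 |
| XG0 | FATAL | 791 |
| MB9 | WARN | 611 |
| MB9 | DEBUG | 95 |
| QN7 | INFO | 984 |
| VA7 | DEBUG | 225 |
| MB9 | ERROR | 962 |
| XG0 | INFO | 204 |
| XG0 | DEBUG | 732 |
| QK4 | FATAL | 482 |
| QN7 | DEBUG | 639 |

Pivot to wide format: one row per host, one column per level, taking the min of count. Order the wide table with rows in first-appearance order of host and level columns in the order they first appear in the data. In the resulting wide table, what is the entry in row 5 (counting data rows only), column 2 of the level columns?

466

With rows in first-appearance order of host, row 5 is host=MB9. level columns in first-appearance order: FATAL, INFO, DEBUG, WARN, ERROR; column 2 is INFO.
Long rows with host=MB9, level=INFO: min(466, 495) = 466.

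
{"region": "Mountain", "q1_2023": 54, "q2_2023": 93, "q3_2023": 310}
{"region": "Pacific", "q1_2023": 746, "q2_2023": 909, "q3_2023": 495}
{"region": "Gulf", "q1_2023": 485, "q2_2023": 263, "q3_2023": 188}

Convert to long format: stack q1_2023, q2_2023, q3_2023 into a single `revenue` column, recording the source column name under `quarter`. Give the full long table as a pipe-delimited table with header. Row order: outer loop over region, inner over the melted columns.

| region | quarter | revenue |
| Mountain | q1_2023 | 54 |
| Mountain | q2_2023 | 93 |
| Mountain | q3_2023 | 310 |
| Pacific | q1_2023 | 746 |
| Pacific | q2_2023 | 909 |
| Pacific | q3_2023 | 495 |
| Gulf | q1_2023 | 485 |
| Gulf | q2_2023 | 263 |
| Gulf | q3_2023 | 188 |

Each (region, column) pair becomes one row: 3 × 3 = 9 rows.
For example, (Mountain, q1_2023) → revenue=54.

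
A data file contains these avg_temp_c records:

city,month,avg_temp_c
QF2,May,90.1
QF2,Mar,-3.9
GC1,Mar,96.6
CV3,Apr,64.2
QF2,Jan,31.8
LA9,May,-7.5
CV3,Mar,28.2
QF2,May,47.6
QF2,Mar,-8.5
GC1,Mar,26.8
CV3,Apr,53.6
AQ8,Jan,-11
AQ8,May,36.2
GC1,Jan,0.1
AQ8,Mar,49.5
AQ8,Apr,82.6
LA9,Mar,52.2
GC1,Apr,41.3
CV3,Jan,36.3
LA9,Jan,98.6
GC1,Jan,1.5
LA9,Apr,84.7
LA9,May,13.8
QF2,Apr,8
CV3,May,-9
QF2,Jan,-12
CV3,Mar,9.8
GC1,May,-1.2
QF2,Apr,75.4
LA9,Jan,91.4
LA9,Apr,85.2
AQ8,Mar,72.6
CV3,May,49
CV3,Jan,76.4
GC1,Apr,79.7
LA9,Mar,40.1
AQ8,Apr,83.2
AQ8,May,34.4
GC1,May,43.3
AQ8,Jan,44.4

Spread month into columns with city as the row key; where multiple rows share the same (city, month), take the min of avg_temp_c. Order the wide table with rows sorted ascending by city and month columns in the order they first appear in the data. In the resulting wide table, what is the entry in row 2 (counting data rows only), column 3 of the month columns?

53.6

With rows sorted ascending by city, row 2 is city=CV3. month columns in first-appearance order: May, Mar, Apr, Jan; column 3 is Apr.
Long rows with city=CV3, month=Apr: min(64.2, 53.6) = 53.6.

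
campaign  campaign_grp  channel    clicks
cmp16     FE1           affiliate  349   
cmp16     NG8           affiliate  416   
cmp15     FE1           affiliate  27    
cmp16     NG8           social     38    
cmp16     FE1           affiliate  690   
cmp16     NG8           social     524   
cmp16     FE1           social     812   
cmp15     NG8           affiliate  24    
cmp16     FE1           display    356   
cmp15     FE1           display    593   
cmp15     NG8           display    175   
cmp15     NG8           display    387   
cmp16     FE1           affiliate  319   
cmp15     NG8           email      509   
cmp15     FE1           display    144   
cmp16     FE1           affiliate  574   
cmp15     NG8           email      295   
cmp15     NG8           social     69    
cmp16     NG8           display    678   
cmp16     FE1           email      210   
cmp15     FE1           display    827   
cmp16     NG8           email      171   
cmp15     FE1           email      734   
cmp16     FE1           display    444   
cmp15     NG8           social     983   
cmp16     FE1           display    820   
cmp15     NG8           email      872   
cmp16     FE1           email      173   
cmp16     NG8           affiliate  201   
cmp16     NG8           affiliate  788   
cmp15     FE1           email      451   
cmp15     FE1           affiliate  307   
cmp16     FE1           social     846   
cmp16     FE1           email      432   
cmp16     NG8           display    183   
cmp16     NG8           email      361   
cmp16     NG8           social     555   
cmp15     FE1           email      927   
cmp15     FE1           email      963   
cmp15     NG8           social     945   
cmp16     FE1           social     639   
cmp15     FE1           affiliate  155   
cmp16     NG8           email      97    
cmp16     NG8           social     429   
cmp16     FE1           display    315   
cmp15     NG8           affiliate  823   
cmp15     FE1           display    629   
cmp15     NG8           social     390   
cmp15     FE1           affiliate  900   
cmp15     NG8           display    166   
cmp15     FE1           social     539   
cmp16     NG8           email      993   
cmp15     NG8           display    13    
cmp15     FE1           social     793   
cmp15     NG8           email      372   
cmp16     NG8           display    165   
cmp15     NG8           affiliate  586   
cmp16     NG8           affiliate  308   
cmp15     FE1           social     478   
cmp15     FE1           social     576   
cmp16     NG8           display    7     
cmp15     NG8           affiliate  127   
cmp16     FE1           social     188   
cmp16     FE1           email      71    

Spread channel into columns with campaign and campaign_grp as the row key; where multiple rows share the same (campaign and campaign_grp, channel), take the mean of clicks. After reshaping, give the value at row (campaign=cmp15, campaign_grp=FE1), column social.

Rows with campaign=cmp15, campaign_grp=FE1 and channel=social: clicks values are 539, 793, 478, 576.
(539 + 793 + 478 + 576) / 4 = 596.50.

596.50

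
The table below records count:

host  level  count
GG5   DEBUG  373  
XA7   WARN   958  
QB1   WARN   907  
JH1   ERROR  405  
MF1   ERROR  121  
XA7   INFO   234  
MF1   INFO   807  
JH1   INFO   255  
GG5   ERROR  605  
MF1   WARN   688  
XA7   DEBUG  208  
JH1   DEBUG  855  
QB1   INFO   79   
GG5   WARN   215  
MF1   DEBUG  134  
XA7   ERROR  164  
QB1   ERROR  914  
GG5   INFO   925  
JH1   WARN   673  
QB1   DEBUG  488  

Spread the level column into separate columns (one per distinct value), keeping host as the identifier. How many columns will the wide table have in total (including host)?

1 column for host plus 4 distinct level values → 5 columns.

5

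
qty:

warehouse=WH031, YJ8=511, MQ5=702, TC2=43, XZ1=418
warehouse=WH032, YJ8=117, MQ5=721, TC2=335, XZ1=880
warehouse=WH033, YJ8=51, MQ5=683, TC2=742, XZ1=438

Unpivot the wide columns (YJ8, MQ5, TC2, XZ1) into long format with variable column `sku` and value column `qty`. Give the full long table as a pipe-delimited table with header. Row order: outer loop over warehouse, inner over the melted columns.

| warehouse | sku | qty |
| WH031 | YJ8 | 511 |
| WH031 | MQ5 | 702 |
| WH031 | TC2 | 43 |
| WH031 | XZ1 | 418 |
| WH032 | YJ8 | 117 |
| WH032 | MQ5 | 721 |
| WH032 | TC2 | 335 |
| WH032 | XZ1 | 880 |
| WH033 | YJ8 | 51 |
| WH033 | MQ5 | 683 |
| WH033 | TC2 | 742 |
| WH033 | XZ1 | 438 |

Each (warehouse, column) pair becomes one row: 3 × 4 = 12 rows.
For example, (WH031, YJ8) → qty=511.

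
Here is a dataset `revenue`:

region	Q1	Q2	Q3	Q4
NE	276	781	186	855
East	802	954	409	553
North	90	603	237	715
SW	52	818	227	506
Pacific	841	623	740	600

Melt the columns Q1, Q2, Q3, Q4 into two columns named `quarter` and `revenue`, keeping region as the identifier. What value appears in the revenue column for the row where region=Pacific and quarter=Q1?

841

Unpivoting turns each (region, wide-column) pair into one long row.
The wide cell at row Pacific, column Q1 holds 841, so the long row (Pacific, Q1) has revenue=841.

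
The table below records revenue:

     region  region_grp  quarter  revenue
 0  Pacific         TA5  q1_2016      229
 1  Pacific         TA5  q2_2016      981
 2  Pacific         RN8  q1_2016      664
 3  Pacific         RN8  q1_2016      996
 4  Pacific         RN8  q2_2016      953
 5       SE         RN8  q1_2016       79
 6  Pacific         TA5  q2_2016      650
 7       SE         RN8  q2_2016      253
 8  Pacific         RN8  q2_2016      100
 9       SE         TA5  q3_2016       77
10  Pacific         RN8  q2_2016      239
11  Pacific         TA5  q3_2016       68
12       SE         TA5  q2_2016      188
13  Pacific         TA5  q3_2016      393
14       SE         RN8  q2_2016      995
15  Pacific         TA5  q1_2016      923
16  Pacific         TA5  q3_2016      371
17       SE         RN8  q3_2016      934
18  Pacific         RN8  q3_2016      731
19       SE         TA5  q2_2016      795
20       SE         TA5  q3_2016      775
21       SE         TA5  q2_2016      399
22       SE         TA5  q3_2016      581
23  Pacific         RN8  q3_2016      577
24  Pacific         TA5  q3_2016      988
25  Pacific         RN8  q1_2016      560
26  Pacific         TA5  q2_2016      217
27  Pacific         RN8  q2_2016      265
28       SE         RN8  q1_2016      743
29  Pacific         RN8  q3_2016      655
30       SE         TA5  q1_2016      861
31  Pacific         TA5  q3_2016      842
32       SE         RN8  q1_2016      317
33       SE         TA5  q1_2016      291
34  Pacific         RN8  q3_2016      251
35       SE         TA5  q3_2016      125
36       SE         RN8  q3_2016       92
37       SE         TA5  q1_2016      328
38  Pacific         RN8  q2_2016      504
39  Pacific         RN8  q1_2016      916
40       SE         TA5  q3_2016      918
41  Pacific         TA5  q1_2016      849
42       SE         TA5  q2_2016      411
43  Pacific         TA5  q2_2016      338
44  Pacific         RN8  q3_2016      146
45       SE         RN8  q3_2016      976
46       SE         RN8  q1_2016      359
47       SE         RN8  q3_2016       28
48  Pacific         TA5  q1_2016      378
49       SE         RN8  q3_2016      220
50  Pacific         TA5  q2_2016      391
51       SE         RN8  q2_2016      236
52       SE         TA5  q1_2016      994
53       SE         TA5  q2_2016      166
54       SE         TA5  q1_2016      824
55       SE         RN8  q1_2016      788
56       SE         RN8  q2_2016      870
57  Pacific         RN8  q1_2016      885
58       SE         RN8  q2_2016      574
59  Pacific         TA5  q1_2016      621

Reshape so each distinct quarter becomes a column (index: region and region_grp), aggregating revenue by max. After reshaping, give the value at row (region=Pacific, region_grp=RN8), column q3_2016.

731

Rows with region=Pacific, region_grp=RN8 and quarter=q3_2016: revenue values are 731, 577, 655, 251, 146.
max(731, 577, 655, 251, 146) = 731.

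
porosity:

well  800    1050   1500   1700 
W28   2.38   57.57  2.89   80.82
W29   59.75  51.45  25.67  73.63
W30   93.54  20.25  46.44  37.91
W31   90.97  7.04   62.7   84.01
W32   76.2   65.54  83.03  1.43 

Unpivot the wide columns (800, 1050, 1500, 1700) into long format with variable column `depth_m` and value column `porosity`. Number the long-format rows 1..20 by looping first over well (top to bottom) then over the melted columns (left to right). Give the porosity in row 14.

20 rows total (5 × 4). Row 14: index ⌊(14-1)/4⌋ = 3 into well → W31; (14-1) mod 4 = 1 into the melted columns → 1050.
So row 14 is (W31, 1050, 7.04); porosity = 7.04.

7.04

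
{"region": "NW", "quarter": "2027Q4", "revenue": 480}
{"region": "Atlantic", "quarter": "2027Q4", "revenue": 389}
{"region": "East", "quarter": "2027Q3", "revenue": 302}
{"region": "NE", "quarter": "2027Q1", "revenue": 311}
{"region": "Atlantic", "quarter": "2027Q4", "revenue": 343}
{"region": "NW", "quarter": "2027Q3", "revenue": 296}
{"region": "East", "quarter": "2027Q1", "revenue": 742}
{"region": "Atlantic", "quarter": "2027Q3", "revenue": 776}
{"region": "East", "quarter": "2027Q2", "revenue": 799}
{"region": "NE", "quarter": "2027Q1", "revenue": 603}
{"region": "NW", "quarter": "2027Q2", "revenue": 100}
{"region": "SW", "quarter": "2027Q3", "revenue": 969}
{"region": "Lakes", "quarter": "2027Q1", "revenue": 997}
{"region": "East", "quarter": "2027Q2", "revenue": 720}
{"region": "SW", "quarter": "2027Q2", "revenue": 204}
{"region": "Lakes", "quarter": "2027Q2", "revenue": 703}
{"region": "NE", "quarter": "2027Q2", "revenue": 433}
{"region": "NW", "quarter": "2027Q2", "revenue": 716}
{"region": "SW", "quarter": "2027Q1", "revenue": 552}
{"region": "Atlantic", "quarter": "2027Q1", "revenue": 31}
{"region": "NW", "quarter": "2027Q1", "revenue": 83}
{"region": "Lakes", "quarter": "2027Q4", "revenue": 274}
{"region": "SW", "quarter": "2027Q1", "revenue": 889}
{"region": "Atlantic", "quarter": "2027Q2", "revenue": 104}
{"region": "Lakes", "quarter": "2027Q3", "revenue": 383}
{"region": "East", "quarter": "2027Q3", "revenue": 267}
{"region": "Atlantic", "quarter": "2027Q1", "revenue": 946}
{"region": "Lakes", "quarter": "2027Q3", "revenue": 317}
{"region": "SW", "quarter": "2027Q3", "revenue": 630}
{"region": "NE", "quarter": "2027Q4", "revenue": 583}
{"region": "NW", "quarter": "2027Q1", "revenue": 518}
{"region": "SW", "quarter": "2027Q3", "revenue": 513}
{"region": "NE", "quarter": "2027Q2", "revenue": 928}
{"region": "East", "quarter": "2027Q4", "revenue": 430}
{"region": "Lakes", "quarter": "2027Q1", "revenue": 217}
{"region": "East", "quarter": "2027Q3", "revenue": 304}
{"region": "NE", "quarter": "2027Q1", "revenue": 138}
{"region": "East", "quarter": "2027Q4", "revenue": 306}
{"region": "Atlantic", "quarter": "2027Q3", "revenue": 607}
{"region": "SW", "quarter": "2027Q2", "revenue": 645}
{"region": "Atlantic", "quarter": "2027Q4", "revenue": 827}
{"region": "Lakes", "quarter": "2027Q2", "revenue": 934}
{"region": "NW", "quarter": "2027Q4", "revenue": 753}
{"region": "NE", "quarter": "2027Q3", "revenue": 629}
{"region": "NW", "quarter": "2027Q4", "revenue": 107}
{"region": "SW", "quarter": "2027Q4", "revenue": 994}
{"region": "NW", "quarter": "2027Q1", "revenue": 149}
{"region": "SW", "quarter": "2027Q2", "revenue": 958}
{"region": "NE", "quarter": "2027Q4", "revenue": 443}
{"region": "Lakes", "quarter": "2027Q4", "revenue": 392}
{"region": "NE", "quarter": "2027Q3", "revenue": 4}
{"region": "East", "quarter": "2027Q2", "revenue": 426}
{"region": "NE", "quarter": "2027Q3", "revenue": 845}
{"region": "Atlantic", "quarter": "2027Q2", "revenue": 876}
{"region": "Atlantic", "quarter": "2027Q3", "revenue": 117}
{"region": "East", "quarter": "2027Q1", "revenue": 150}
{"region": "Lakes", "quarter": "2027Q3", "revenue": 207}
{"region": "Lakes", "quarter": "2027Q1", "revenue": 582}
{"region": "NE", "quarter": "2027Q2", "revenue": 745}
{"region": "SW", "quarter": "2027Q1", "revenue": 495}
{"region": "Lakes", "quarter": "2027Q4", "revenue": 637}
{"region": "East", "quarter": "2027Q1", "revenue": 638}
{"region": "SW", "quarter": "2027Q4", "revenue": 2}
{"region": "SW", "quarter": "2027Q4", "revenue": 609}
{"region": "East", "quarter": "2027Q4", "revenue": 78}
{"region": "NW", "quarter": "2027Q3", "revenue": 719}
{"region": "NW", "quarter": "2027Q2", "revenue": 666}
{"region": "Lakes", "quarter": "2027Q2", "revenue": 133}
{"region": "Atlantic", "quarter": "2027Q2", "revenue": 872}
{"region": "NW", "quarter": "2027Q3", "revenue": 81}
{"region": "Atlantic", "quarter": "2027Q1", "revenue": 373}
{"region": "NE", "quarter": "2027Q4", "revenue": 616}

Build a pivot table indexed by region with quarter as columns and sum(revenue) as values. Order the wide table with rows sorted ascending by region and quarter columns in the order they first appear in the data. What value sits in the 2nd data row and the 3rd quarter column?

1530

With rows sorted ascending by region, row 2 is region=East. quarter columns in first-appearance order: 2027Q4, 2027Q3, 2027Q1, 2027Q2; column 3 is 2027Q1.
Long rows with region=East, quarter=2027Q1: 742 + 150 + 638 = 1530.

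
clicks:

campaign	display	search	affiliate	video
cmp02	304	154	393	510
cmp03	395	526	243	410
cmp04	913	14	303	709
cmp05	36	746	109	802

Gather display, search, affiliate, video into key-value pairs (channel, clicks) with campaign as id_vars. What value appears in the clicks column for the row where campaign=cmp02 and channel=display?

Unpivoting turns each (campaign, wide-column) pair into one long row.
The wide cell at row cmp02, column display holds 304, so the long row (cmp02, display) has clicks=304.

304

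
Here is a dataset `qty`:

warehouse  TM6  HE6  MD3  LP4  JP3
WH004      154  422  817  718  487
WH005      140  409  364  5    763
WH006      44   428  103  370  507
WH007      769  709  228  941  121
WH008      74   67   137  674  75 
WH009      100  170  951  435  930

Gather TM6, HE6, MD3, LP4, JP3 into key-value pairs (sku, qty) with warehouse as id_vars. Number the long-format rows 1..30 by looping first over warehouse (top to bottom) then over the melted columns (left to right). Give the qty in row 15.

30 rows total (6 × 5). Row 15: index ⌊(15-1)/5⌋ = 2 into warehouse → WH006; (15-1) mod 5 = 4 into the melted columns → JP3.
So row 15 is (WH006, JP3, 507); qty = 507.

507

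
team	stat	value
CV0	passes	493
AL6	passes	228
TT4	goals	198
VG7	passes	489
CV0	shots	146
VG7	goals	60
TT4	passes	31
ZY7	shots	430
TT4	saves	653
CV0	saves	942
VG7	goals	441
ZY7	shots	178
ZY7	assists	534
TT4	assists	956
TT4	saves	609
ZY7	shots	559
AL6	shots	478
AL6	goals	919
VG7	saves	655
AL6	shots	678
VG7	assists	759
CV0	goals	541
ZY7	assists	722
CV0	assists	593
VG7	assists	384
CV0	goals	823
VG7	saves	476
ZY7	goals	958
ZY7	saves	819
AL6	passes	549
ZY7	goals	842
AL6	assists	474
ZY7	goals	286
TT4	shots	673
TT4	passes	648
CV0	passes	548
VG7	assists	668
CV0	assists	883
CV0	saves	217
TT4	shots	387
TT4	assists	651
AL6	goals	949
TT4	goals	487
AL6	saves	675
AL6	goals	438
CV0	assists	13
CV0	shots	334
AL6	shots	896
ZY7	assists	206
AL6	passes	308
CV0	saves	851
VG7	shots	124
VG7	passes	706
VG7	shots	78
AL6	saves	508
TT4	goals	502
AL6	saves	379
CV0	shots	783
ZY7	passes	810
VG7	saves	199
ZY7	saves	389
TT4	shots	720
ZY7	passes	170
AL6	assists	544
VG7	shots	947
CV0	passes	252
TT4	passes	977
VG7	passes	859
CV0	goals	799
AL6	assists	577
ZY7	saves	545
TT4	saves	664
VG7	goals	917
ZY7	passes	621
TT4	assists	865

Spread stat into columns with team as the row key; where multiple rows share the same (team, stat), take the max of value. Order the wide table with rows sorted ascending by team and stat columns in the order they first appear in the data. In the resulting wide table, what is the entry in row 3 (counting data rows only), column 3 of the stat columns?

With rows sorted ascending by team, row 3 is team=TT4. stat columns in first-appearance order: passes, goals, shots, saves, assists; column 3 is shots.
Long rows with team=TT4, stat=shots: max(673, 387, 720) = 720.

720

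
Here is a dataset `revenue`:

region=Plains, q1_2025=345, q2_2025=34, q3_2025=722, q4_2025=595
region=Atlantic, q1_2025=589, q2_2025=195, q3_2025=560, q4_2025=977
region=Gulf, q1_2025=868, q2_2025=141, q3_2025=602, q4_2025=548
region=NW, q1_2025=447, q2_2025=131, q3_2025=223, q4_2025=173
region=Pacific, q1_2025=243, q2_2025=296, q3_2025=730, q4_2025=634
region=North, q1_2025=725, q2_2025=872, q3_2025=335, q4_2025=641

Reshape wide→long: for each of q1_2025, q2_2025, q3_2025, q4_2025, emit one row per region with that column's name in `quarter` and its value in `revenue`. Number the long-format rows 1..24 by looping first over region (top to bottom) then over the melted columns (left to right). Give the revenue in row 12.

24 rows total (6 × 4). Row 12: index ⌊(12-1)/4⌋ = 2 into region → Gulf; (12-1) mod 4 = 3 into the melted columns → q4_2025.
So row 12 is (Gulf, q4_2025, 548); revenue = 548.

548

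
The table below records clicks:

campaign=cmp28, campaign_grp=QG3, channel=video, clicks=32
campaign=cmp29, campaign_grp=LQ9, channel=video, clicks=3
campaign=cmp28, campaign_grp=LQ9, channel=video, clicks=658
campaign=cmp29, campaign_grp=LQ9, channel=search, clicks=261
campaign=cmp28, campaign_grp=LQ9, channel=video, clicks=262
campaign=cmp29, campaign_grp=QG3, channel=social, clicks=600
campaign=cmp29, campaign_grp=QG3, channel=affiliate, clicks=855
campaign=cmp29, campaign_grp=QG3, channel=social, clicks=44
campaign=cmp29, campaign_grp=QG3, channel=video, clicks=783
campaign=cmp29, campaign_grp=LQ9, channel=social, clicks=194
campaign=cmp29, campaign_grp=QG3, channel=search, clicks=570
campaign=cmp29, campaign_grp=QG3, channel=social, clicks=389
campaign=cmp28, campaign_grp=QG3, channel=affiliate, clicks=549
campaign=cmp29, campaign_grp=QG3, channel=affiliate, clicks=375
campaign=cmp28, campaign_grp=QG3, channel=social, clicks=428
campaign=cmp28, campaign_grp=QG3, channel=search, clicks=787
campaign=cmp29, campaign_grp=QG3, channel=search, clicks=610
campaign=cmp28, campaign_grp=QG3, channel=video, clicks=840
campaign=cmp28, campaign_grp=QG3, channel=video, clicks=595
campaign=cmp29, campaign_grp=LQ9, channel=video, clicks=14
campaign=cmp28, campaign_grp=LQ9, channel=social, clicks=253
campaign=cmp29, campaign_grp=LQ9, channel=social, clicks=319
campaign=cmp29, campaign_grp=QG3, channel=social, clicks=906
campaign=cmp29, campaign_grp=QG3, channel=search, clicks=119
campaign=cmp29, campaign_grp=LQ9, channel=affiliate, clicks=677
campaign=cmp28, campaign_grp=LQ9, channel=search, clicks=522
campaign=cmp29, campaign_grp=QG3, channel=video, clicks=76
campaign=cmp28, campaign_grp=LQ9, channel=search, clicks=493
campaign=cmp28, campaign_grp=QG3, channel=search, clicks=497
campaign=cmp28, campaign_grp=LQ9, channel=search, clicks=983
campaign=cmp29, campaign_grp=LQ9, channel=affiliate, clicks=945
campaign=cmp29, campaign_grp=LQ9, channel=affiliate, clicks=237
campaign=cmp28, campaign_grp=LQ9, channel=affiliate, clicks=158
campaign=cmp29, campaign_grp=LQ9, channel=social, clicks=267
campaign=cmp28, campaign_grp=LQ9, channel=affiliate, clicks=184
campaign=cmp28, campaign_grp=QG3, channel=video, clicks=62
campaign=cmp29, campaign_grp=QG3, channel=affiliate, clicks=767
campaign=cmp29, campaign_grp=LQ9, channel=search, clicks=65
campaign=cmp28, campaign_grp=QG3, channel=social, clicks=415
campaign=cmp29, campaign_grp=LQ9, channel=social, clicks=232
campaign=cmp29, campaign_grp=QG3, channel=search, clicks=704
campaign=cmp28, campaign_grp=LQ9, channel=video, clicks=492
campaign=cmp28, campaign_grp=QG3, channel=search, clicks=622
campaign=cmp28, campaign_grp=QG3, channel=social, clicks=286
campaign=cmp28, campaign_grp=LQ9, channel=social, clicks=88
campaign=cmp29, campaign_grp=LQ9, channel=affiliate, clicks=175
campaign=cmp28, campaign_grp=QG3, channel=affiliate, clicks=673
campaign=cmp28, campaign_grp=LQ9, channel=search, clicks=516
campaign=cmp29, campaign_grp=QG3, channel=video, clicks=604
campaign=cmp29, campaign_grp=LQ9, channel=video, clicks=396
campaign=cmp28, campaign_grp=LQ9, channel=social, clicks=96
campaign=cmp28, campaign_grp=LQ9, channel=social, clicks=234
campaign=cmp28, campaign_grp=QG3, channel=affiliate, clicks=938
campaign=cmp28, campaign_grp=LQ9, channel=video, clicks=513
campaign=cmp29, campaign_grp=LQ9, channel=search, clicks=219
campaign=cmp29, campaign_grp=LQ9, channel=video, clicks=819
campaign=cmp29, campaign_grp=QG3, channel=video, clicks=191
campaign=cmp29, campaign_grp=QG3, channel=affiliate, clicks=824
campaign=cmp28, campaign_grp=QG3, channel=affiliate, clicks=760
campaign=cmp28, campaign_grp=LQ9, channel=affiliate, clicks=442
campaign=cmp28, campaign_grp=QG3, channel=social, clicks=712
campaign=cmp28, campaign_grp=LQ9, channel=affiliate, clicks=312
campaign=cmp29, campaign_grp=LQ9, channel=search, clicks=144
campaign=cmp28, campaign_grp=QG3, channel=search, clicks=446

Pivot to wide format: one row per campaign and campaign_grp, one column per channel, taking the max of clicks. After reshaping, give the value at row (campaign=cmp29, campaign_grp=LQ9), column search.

Rows with campaign=cmp29, campaign_grp=LQ9 and channel=search: clicks values are 261, 65, 219, 144.
max(261, 65, 219, 144) = 261.

261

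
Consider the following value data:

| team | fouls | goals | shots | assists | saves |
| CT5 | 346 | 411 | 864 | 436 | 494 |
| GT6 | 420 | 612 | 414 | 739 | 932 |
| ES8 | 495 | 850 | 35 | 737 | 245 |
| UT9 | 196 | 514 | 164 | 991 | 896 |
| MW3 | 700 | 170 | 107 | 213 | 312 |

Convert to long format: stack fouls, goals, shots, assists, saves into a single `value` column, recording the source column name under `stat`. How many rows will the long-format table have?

25

5 team values × 5 melted columns = 25 rows.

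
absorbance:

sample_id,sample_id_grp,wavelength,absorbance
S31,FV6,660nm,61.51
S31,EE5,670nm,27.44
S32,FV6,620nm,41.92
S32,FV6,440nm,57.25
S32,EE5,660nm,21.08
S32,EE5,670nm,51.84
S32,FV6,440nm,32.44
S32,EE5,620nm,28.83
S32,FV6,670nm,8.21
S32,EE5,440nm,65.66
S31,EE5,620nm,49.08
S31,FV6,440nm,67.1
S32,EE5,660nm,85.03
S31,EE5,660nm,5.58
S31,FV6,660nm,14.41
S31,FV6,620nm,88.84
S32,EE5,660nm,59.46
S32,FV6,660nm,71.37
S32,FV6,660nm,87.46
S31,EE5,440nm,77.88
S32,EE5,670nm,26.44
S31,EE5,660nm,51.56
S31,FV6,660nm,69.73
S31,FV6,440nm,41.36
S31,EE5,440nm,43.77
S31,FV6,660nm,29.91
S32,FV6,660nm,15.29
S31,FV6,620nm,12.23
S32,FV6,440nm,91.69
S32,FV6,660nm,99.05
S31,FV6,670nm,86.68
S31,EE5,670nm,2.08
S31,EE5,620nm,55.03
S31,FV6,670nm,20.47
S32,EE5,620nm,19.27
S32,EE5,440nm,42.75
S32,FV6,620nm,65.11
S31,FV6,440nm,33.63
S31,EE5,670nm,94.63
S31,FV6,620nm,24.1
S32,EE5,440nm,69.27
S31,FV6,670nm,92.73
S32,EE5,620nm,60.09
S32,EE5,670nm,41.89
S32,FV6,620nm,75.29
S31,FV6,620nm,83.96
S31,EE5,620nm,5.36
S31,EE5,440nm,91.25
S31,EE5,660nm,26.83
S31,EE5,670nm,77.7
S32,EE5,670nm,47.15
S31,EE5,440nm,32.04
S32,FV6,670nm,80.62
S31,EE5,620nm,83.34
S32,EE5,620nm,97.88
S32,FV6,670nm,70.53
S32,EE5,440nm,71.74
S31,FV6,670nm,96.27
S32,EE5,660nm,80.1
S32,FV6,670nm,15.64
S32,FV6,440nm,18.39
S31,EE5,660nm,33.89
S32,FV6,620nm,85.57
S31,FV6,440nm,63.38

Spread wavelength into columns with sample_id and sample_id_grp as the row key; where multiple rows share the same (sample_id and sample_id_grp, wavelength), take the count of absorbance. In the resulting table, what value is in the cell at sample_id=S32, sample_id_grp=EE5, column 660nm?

4

Rows with sample_id=S32, sample_id_grp=EE5 and wavelength=660nm: absorbance values are 21.08, 85.03, 59.46, 80.1.
4 rows match — count = 4.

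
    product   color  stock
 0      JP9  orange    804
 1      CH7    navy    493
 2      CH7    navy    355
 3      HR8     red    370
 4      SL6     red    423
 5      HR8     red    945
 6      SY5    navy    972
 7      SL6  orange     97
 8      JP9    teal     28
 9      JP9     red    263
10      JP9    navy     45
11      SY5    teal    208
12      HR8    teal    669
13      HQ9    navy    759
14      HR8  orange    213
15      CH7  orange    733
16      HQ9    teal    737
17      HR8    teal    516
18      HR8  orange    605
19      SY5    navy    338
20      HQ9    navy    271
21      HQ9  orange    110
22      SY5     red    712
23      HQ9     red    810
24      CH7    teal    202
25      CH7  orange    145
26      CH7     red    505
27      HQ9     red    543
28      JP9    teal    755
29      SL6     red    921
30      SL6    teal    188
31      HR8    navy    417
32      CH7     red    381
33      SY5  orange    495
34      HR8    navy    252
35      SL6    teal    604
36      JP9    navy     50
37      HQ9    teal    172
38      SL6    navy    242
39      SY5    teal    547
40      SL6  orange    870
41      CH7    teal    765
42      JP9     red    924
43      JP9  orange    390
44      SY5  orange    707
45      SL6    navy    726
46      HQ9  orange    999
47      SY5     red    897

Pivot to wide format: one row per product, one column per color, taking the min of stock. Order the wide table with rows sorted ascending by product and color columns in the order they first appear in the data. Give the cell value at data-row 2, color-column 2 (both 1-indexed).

271

With rows sorted ascending by product, row 2 is product=HQ9. color columns in first-appearance order: orange, navy, red, teal; column 2 is navy.
Long rows with product=HQ9, color=navy: min(759, 271) = 271.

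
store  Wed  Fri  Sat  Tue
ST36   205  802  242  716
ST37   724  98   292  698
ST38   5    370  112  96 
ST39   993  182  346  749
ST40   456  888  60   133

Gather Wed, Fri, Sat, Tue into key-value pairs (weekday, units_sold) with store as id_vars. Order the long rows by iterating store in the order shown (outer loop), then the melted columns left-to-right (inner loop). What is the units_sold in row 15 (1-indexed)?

20 rows total (5 × 4). Row 15: index ⌊(15-1)/4⌋ = 3 into store → ST39; (15-1) mod 4 = 2 into the melted columns → Sat.
So row 15 is (ST39, Sat, 346); units_sold = 346.

346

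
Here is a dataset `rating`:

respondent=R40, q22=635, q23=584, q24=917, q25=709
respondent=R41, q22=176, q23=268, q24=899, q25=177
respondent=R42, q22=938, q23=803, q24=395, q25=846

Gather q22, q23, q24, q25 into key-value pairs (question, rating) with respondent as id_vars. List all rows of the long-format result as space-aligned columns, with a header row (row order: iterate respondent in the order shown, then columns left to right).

respondent  question  rating
R40         q22       635   
R40         q23       584   
R40         q24       917   
R40         q25       709   
R41         q22       176   
R41         q23       268   
R41         q24       899   
R41         q25       177   
R42         q22       938   
R42         q23       803   
R42         q24       395   
R42         q25       846   

Each (respondent, column) pair becomes one row: 3 × 4 = 12 rows.
For example, (R40, q22) → rating=635.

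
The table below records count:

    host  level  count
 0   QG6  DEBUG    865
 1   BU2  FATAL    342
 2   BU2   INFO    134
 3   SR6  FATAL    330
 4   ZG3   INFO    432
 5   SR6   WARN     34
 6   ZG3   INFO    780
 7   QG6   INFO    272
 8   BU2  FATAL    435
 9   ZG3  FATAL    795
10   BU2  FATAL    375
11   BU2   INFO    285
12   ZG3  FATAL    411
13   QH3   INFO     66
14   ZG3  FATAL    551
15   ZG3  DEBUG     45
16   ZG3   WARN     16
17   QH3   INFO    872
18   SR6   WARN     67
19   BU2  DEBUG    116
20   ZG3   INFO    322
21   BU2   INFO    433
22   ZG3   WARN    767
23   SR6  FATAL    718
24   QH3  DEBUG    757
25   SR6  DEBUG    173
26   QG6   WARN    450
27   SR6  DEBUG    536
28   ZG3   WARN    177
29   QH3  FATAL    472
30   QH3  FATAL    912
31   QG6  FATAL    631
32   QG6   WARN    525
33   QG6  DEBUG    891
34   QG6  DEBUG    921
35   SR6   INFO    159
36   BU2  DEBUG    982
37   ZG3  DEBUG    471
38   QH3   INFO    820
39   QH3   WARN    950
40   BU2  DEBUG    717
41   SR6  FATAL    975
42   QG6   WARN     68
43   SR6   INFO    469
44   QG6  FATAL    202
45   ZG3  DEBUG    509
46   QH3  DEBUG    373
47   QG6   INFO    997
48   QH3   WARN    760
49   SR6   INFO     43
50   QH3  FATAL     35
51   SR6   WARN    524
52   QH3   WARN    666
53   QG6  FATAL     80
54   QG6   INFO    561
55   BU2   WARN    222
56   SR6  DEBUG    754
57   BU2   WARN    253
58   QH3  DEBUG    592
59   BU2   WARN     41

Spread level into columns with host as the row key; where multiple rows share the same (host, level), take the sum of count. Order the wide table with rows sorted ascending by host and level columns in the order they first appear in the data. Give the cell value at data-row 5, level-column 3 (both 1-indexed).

1534

With rows sorted ascending by host, row 5 is host=ZG3. level columns in first-appearance order: DEBUG, FATAL, INFO, WARN; column 3 is INFO.
Long rows with host=ZG3, level=INFO: 432 + 780 + 322 = 1534.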